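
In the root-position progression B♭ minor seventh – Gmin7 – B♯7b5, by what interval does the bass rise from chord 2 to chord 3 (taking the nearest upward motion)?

The roots are G and B♯.
3 letter names make it a third; at 5 semitones (a half step wider than major) the quality is augmented.

A3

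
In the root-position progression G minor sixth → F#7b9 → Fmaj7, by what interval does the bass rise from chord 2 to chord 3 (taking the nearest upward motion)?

diminished octave

The roots are F# and F.
From F# to F: 11 semitones over an octave = diminished.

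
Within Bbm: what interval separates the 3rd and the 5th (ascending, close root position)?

M3

Bb- (Bb minor): Bb Db F.
So we need the interval from Db up to F.
From Db to F is 4 semitones, exactly the major third.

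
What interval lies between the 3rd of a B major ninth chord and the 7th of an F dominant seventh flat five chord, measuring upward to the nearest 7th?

diminished second

The 3rd of B major ninth is D♯; the 7th of F dominant seventh flat five is E♭.
D♯ up to E♭ is 0 semitones, a whole step narrower than a major second, so the interval is diminished.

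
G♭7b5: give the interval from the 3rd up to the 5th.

G♭7b5 is spelled G♭–B♭–D𝄫–F♭.
The 3rd is B♭ and the 5th is D𝄫.
3 letter names make it a third; at 2 semitones (a whole step narrower than major) the quality is diminished.

diminished third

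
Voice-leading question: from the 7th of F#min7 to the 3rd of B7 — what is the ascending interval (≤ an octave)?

major 7th

F#min7 has E as its 7th, and B7 has D# as its 3rd.
E up to D# spans 7 letter names and 11 semitones — a major seventh.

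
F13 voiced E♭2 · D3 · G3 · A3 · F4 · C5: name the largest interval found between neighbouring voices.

Adjacent intervals: E♭2→D3 = major seventh; D3→G3 = perfect fourth; G3→A3 = major second; A3→F4 = minor sixth; F4→C5 = perfect fifth.
The largest is E♭2 to D3, a major seventh (11 semitones).

major seventh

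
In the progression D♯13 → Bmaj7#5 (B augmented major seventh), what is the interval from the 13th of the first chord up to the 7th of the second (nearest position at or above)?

minor 7th

D♯13 has B♯ as its 13th, and Bmaj7#5 (B augmented major seventh) has A♯ as its 7th.
7 letter names make it a seventh; at 10 semitones (a half step narrower than major) the quality is minor.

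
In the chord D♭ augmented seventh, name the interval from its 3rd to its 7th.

diminished 5th

D♭7#5 (D♭ augmented seventh) is spelled D♭, F, A, C♭.
That puts F below C♭.
5 letter names make it a fifth; at 6 semitones (a half step narrower than perfect) the quality is diminished.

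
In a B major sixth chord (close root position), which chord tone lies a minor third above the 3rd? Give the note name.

F#

B major sixth: B-D#-F#-G#.
The 3rd is D#. A minor third above D# is F#.
F# is the chord's 5th.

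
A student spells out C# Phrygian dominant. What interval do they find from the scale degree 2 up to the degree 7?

major 6th

The scale runs C# D E# F# G# A B.
That puts D below B.
Counting 6 letters and 9 half steps from D gives a major sixth.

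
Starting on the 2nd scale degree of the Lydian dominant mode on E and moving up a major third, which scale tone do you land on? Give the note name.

The scale is E F♯ G♯ A♯ B C♯ D.
The 2nd scale degree is F♯; a major third above that is A♯ — scale degree 4.

A#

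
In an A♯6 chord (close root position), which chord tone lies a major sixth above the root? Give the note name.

F##

The chord tones of A♯6 are A♯ C𝄪 E♯ F𝄪.
The root is A♯. A major sixth above A♯ is F𝄪.
F𝄪 is the chord's 6th.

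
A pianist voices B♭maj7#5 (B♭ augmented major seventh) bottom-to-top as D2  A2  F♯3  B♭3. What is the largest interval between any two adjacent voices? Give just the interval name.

Adjacent intervals: D2→A2 = perfect fifth; A2→F♯3 = major sixth; F♯3→B♭3 = diminished fourth.
The largest is A2 to F♯3, a major sixth (9 semitones).

major sixth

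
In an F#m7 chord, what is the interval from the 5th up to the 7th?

The chord tones of F#-7 are F#-A-C#-E.
So we need the interval from C# up to E.
C# up to E is 3 semitones, a half step narrower than a major third, so the interval is minor.

m3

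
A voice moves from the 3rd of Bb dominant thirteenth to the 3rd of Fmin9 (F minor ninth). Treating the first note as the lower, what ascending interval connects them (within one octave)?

diminished 5th

Bb dominant thirteenth has D as its 3rd, and Fmin9 (F minor ninth) has Ab as its 3rd.
From D to Ab: 6 semitones over a fifth = diminished.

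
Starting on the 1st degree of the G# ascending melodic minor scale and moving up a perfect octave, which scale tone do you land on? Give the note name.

The scale is G# A# B C# D# E# F##.
The 1st degree is G#; a perfect octave above that is G# — scale degree 1.

G#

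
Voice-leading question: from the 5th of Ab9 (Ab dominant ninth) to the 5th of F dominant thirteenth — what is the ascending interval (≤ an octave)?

M6

The 5th of Ab9 (Ab dominant ninth) is Eb; the 5th of F dominant thirteenth is C.
Eb up to C spans 6 letter names and 9 semitones — a major sixth.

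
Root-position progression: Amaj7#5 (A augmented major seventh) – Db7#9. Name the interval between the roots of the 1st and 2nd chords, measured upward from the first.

The roots are A and Db.
4 letter names make it a fourth; at 4 semitones (a half step narrower than perfect) the quality is diminished.

diminished fourth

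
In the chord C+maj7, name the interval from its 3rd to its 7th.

Spelling the chord: C-E-G#-B.
3rd = E; 7th = B.
E up to B spans 5 letter names and 7 semitones — a perfect fifth.

P5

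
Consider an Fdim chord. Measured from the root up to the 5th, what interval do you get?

diminished fifth

Spelling the chord: F-Ab-Cb.
So we need the interval from F up to Cb.
5 letter names make it a fifth; at 6 semitones (a half step narrower than perfect) the quality is diminished.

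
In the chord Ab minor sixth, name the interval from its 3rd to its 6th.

augmented fourth

Spelling the chord: Ab, Cb, Eb, F.
The 3rd is Cb and the 6th is F.
4 letter names make it a fourth; at 6 semitones (a half step wider than perfect) the quality is augmented.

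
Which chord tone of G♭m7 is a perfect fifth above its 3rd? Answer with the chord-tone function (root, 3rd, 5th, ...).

7th

Spelling the chord: G♭ B𝄫 D♭ F♭.
The 3rd is B𝄫. A perfect fifth above B𝄫 is F♭.
F♭ is the chord's 7th.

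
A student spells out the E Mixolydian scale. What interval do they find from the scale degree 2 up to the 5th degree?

E mixolydian: E F# G# A B C# D.
Scale degree 2 = F#; degree 5 = B.
From F# to B is 5 semitones, exactly the perfect fourth.

perfect 4th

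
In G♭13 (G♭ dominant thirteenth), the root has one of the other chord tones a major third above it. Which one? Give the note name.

G♭13 is spelled G♭, B♭, D♭, F♭, A♭, E♭.
The root is G♭. A major third above G♭ is B♭.
B♭ is the chord's 3rd.

Bb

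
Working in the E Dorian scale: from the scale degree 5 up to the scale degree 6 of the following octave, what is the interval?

The scale runs E F# G A B C# D.
So we need the interval from B up to C#.
From B to C# is 14 semitones, exactly the major ninth.

major 9th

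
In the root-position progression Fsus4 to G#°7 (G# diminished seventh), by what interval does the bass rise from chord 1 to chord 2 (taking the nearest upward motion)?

The roots are F and G#.
F up to G# is 3 semitones, a half step wider than a major second, so the interval is augmented.

augmented 2nd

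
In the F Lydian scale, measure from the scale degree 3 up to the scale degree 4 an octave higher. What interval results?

Spelling the F Lydian scale: F G A B C D E.
Scale degree 3 = A; 4th scale degree (up an octave) = B.
A up to B spans 9 letter names and 14 semitones — a major ninth.

M9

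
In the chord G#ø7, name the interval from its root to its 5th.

G# half-diminished seventh is spelled G#, B, D, F#.
That puts G# below D.
5 letter names make it a fifth; at 6 semitones (a half step narrower than perfect) the quality is diminished.

diminished 5th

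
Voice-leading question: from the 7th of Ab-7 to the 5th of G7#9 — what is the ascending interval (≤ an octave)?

Ab-7 has Gb as its 7th, and G7#9 has D as its 5th.
Gb up to D is 8 semitones, a half step wider than a perfect fifth, so the interval is augmented.

augmented fifth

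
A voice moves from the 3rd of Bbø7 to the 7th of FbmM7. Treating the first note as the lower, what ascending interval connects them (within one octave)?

major second

Bbø7 has Db as its 3rd, and FbmM7 has Eb as its 7th.
Counting 2 letters and 2 half steps from Db gives a major second.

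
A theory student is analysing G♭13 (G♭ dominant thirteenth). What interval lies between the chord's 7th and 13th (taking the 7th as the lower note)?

Spelling the chord: G♭ B♭ D♭ F♭ A♭ E♭.
So we need the interval from F♭ up to E♭.
Counting 7 letters and 11 half steps from F♭ gives a major seventh.

M7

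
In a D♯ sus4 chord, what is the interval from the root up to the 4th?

perfect fourth

The chord tones of D♯sus4 (D♯ sus4) are D♯-G♯-A♯.
So we need the interval from D♯ up to G♯.
From D♯ to G♯ is 5 semitones, exactly the perfect fourth.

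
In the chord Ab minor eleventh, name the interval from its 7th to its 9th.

Ab minor eleventh is spelled Ab–Cb–Eb–Gb–Bb–Db.
That puts Gb below Bb.
Counting 3 letters and 4 half steps from Gb gives a major third.

major 3rd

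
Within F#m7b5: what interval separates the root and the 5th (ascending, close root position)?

Spelling the chord: F#, A, C, E.
So we need the interval from F# up to C.
5 letter names make it a fifth; at 6 semitones (a half step narrower than perfect) the quality is diminished.

diminished fifth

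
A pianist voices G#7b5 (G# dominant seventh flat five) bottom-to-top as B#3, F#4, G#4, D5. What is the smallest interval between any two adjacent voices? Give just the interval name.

Adjacent intervals: B#3→F#4 = diminished fifth; F#4→G#4 = major second; G#4→D5 = diminished fifth.
The smallest is F#4 to G#4, a major second (2 semitones).

major 2nd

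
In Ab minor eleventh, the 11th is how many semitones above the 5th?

The chord tones of Abm11 are Ab Cb Eb Gb Bb Db.
Eb to Db is a minor seventh: 10 semitones.

10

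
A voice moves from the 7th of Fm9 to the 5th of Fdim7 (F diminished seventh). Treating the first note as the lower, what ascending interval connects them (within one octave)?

The 7th of Fm9 is Eb; the 5th of Fdim7 (F diminished seventh) is Cb.
From Eb to Cb: 8 semitones over a sixth = minor.

minor sixth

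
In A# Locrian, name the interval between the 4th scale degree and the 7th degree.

perfect fourth

The scale runs A# B C# D# E F# G#.
The 4th scale degree is D# and the 7th degree is G#.
D# up to G# spans 4 letter names and 5 semitones — a perfect fourth.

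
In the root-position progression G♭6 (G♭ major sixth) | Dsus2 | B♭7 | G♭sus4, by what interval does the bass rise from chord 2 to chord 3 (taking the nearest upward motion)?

minor sixth

The roots are D and B♭.
D up to B♭ is 8 semitones, a half step narrower than a major sixth, so the interval is minor.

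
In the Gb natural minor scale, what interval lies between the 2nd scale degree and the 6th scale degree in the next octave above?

diminished 12th

The scale runs Gb Ab Bbb Cb Db Ebb Fb.
The 2nd scale degree is Ab and the 6th scale degree (up an octave) is Ebb.
From Ab to Ebb: 18 semitones over a twelfth = diminished.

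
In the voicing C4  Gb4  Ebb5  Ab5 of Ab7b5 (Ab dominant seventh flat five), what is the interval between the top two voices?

Those voices are Ebb5 and Ab5.
From Ebb to Ab: 6 semitones over a fourth = augmented.

A4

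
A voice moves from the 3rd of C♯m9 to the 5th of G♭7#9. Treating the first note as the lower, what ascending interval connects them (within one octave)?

diminished seventh

C♯m9 has E as its 3rd, and G♭7#9 has D♭ as its 5th.
From E to D♭: 9 semitones over a seventh = diminished.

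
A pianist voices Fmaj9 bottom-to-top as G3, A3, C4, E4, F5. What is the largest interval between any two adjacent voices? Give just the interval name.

minor 9th

Adjacent intervals: G3→A3 = major second; A3→C4 = minor third; C4→E4 = major third; E4→F5 = minor ninth.
The largest is E4 to F5, a minor ninth (13 semitones).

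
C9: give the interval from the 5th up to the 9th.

perfect fifth

C9: C-E-G-Bb-D.
5th = G; 9th = D.
From G to D is 7 semitones, exactly the perfect fifth.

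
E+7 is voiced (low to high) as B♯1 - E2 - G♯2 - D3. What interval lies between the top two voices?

Those voices are G♯2 and D3.
5 letter names make it a fifth; at 6 semitones (a half step narrower than perfect) the quality is diminished.

diminished 5th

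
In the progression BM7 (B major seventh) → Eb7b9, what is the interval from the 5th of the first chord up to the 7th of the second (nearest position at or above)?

The 5th of BM7 (B major seventh) is F#; the 7th of Eb7b9 is Db.
6 letter names make it a sixth; at 7 semitones (a whole step narrower than major) the quality is diminished.

diminished sixth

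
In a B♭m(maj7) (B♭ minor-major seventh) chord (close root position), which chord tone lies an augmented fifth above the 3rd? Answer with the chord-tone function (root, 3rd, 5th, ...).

7th

The chord tones of B♭m(maj7) are B♭, D♭, F, A.
The 3rd is D♭. An augmented fifth above D♭ is A.
A is the chord's 7th.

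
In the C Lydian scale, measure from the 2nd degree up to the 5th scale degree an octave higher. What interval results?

Spelling the C Lydian scale: C D E F# G A B.
So we need the interval from D up to G.
From D to G is 17 semitones, exactly the perfect eleventh.

perfect eleventh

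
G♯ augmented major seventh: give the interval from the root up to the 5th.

augmented fifth

G♯+maj7 is spelled G♯ B♯ D𝄪 F𝄪.
Root = G♯; 5th = D𝄪.
G♯ up to D𝄪 is 8 semitones, a half step wider than a perfect fifth, so the interval is augmented.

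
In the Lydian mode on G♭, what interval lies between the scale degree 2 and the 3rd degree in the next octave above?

major ninth

G♭ lydian: G♭ A♭ B♭ C D♭ E♭ F.
Scale degree 2 = A♭; degree 3 (up an octave) = B♭.
From A♭ to B♭ is 14 semitones, exactly the major ninth.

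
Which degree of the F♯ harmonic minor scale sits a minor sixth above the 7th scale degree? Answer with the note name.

C#

The scale is F♯ G♯ A B C♯ D E♯.
The 7th scale degree is E♯; a minor sixth above that is C♯ — scale degree 5.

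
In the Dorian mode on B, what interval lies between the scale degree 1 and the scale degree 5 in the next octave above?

perfect twelfth

Spelling the Dorian mode on B: B C# D E F# G# A.
That puts B below F#.
B up to F# spans 12 letter names and 19 semitones — a perfect twelfth.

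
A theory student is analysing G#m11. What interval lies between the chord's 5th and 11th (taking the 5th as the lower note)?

minor seventh

G#m11 is spelled G#-B-D#-F#-A#-C#.
That puts D# below C#.
From D# to C#: 10 semitones over a seventh = minor.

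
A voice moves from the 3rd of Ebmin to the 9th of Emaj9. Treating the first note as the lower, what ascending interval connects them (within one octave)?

The 3rd of Ebmin is Gb; the 9th of Emaj9 is F#.
From Gb to F#: 12 semitones over a seventh = augmented.

augmented seventh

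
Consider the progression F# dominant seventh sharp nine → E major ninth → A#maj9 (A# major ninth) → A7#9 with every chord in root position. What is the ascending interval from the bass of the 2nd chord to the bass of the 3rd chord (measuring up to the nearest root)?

The roots are E and A#.
4 letter names make it a fourth; at 6 semitones (a half step wider than perfect) the quality is augmented.

augmented fourth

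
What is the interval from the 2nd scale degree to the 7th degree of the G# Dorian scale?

Spelling the G# Dorian scale: G# A# B C# D# E# F#.
That puts A# below F#.
From A# to F#: 8 semitones over a sixth = minor.

minor sixth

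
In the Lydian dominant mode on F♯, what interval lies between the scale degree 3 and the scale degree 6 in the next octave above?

The scale runs F♯ G♯ A♯ B♯ C♯ D♯ E.
The scale degree 3 is A♯ and the scale degree 6 (up an octave) is D♯.
From A♯ to D♯ is 17 semitones, exactly the perfect eleventh.

perfect eleventh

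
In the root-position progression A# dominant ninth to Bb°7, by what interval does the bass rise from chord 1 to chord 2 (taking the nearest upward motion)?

The roots are A# and Bb.
2 letter names make it a second; at 0 semitones (a whole step narrower than major) the quality is diminished.

diminished 2nd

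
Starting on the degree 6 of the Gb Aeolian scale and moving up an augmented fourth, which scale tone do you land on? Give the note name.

The scale is Gb Ab Bbb Cb Db Ebb Fb.
The degree 6 is Ebb; an augmented fourth above that is Ab — scale degree 2.

Ab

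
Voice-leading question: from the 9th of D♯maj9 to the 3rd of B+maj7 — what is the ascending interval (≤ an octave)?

D♯maj9 has E♯ as its 9th, and B+maj7 has D♯ as its 3rd.
From E♯ to D♯: 10 semitones over a seventh = minor.

minor 7th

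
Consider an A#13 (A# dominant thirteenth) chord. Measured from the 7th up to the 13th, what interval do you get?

major seventh

The chord tones of A#13 are A#, C##, E#, G#, B#, F##.
So we need the interval from G# up to F##.
Counting 7 letters and 11 half steps from G# gives a major seventh.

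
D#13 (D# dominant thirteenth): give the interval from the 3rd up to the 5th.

Spelling the chord: D# F## A# C# E# B#.
The 3rd is F## and the 5th is A#.
3 letter names make it a third; at 3 semitones (a half step narrower than major) the quality is minor.

minor third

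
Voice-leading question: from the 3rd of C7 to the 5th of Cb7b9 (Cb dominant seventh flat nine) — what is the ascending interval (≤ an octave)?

d3

The 3rd of C7 is E; the 5th of Cb7b9 (Cb dominant seventh flat nine) is Gb.
3 letter names make it a third; at 2 semitones (a whole step narrower than major) the quality is diminished.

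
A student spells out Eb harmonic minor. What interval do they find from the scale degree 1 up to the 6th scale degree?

The scale runs Eb F Gb Ab Bb Cb D.
That puts Eb below Cb.
Eb up to Cb is 8 semitones, a half step narrower than a major sixth, so the interval is minor.

minor sixth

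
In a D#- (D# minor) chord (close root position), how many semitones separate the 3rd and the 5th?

D#min: D# F# A#.
F# to A# is a major third: 4 semitones.

4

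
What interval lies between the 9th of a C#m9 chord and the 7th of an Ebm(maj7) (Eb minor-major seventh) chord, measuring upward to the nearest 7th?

C#m9 has D# as its 9th, and Ebm(maj7) (Eb minor-major seventh) has D as its 7th.
8 letter names make it an octave; at 11 semitones (a half step narrower than perfect) the quality is diminished.

diminished octave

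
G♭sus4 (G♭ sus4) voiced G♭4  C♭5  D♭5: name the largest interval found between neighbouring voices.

P4

Adjacent intervals: G♭4→C♭5 = perfect fourth; C♭5→D♭5 = major second.
The largest is G♭4 to C♭5, a perfect fourth (5 semitones).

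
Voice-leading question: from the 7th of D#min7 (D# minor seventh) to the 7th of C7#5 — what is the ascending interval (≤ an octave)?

D#min7 (D# minor seventh) has C# as its 7th, and C7#5 has Bb as its 7th.
C# up to Bb is 9 semitones, a whole step narrower than a major seventh, so the interval is diminished.

diminished 7th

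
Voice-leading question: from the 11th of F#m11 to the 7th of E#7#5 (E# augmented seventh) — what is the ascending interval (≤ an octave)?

F#m11 has B as its 11th, and E#7#5 (E# augmented seventh) has D# as its 7th.
B up to D# spans 3 letter names and 4 semitones — a major third.

major third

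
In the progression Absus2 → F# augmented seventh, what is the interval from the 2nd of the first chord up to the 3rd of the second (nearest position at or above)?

The 2nd of Absus2 is Bb; the 3rd of F# augmented seventh is A#.
From Bb to A#: 12 semitones over a seventh = augmented.

augmented 7th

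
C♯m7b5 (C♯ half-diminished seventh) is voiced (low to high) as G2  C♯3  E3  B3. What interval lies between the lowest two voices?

A4

Those voices are G2 and C♯3.
G up to C♯ is 6 semitones, a half step wider than a perfect fourth, so the interval is augmented.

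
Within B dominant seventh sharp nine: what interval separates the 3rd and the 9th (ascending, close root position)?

B7#9: B–D#–F#–A–C##.
So we need the interval from D# up to C##.
From D# to C## is 11 semitones, exactly the major seventh.

major seventh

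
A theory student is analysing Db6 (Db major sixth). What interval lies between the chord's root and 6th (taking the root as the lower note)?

major sixth

Db6 (Db major sixth) is spelled Db–F–Ab–Bb.
So we need the interval from Db up to Bb.
From Db to Bb is 9 semitones, exactly the major sixth.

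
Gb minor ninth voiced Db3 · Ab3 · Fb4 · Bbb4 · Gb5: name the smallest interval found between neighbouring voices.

P4

Adjacent intervals: Db3→Ab3 = perfect fifth; Ab3→Fb4 = minor sixth; Fb4→Bbb4 = perfect fourth; Bbb4→Gb5 = major sixth.
The smallest is Fb4 to Bbb4, a perfect fourth (5 semitones).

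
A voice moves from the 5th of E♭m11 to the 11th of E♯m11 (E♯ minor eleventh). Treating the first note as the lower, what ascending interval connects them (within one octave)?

E♭m11 has B♭ as its 5th, and E♯m11 (E♯ minor eleventh) has A♯ as its 11th.
B♭ up to A♯ is 12 semitones, a half step wider than a major seventh, so the interval is augmented.

augmented 7th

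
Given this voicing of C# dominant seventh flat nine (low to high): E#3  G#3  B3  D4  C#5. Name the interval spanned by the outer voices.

The outer voices are E#3 and C#5.
From E# to C#: 20 semitones over a thirteenth = minor.

minor 13th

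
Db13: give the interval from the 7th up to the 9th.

M3

Db13 is spelled Db-F-Ab-Cb-Eb-Bb.
The 7th is Cb and the 9th is Eb.
From Cb to Eb is 4 semitones, exactly the major third.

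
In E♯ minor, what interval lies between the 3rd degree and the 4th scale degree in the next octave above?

major 9th

The scale runs E♯ F𝄪 G♯ A♯ B♯ C♯ D♯.
The 3rd degree is G♯ and the 4th degree (up an octave) is A♯.
Counting 9 letters and 14 half steps from G♯ gives a major ninth.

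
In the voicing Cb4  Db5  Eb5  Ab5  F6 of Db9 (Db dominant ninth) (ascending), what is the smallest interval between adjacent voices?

Adjacent intervals: Cb4→Db5 = major ninth; Db5→Eb5 = major second; Eb5→Ab5 = perfect fourth; Ab5→F6 = major sixth.
The smallest is Db5 to Eb5, a major second (2 semitones).

M2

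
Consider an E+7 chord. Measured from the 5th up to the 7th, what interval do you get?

diminished third

Eaug7: E G# B# D.
5th = B#; 7th = D.
B# up to D is 2 semitones, a whole step narrower than a major third, so the interval is diminished.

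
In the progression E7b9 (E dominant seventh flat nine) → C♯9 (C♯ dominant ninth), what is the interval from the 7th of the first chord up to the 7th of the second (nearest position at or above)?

E7b9 (E dominant seventh flat nine) has D as its 7th, and C♯9 (C♯ dominant ninth) has B as its 7th.
Counting 6 letters and 9 half steps from D gives a major sixth.

M6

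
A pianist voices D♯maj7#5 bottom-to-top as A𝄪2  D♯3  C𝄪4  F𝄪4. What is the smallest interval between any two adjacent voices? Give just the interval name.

Adjacent intervals: A𝄪2→D♯3 = diminished fourth; D♯3→C𝄪4 = major seventh; C𝄪4→F𝄪4 = perfect fourth.
The smallest is A𝄪2 to D♯3, a diminished fourth (4 semitones).

diminished fourth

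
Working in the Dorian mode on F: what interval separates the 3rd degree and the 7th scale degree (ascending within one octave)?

The scale runs F G A♭ B♭ C D E♭.
3rd degree = A♭; scale degree 7 = E♭.
A♭ up to E♭ spans 5 letter names and 7 semitones — a perfect fifth.

perfect 5th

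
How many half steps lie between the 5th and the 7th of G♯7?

3

Spelling the chord: G♯ B♯ D♯ F♯.
D♯ to F♯ is a minor third: 3 semitones.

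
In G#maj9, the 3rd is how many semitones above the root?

4

Spelling the chord: G#-B#-D#-F##-A#.
G# to B# is a major third: 4 semitones.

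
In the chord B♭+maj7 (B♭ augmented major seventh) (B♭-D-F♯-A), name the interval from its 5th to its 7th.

5th = F♯; 7th = A.
F♯ up to A is 3 semitones, a half step narrower than a major third, so the interval is minor.

minor 3rd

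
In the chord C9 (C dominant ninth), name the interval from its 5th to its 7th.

minor 3rd

The chord tones of C9 are C, E, G, Bb, D.
The 5th is G and the 7th is Bb.
3 letter names make it a third; at 3 semitones (a half step narrower than major) the quality is minor.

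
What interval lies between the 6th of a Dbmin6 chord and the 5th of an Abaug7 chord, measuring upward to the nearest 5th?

Dbmin6 has Bb as its 6th, and Abaug7 has E as its 5th.
Bb up to E is 6 semitones, a half step wider than a perfect fourth, so the interval is augmented.

augmented fourth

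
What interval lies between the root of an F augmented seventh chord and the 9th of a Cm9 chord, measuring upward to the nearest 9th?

major 6th

The root of F augmented seventh is F; the 9th of Cm9 is D.
From F to D is 9 semitones, exactly the major sixth.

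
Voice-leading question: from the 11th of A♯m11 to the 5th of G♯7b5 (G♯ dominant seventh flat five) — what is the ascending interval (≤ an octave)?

A♯m11 has D♯ as its 11th, and G♯7b5 (G♯ dominant seventh flat five) has D as its 5th.
D♯ up to D is 11 semitones, a half step narrower than a perfect octave, so the interval is diminished.

diminished octave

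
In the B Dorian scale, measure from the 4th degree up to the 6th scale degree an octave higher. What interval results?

major tenth

B dorian: B C# D E F# G# A.
So we need the interval from E up to G#.
From E to G# is 16 semitones, exactly the major tenth.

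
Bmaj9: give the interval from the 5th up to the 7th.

M3

Bmaj9 (B major ninth) is spelled B D♯ F♯ A♯ C♯.
The 5th is F♯ and the 7th is A♯.
Counting 3 letters and 4 half steps from F♯ gives a major third.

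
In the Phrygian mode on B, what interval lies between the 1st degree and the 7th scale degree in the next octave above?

minor fourteenth

The scale runs B C D E F♯ G A.
So we need the interval from B up to A.
From B to A: 22 semitones over a fourteenth = minor.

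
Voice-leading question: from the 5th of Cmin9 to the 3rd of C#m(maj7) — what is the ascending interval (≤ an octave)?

major 6th

Cmin9 has G as its 5th, and C#m(maj7) has E as its 3rd.
G up to E spans 6 letter names and 9 semitones — a major sixth.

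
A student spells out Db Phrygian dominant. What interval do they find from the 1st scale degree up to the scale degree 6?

Db phrygian dominant: Db Ebb F Gb Ab Bbb Cb.
1st scale degree = Db; scale degree 6 = Bbb.
6 letter names make it a sixth; at 8 semitones (a half step narrower than major) the quality is minor.

minor 6th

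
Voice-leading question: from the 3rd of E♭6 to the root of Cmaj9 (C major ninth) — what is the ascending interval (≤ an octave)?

The 3rd of E♭6 is G; the root of Cmaj9 (C major ninth) is C.
G up to C spans 4 letter names and 5 semitones — a perfect fourth.

perfect fourth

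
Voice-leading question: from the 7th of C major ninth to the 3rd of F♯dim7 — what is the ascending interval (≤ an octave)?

The 7th of C major ninth is B; the 3rd of F♯dim7 is A.
7 letter names make it a seventh; at 10 semitones (a half step narrower than major) the quality is minor.

minor seventh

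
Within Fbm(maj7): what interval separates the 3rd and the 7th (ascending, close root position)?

augmented fifth

Spelling the chord: Fb Abb Cb Eb.
That puts Abb below Eb.
5 letter names make it a fifth; at 8 semitones (a half step wider than perfect) the quality is augmented.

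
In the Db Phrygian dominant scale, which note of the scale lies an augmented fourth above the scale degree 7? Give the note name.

The scale is Db Ebb F Gb Ab Bbb Cb.
The scale degree 7 is Cb; an augmented fourth above that is F — scale degree 3.

F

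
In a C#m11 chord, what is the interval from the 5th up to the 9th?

C#m11: C#, E, G#, B, D#, F#.
5th = G#; 9th = D#.
From G# to D# is 7 semitones, exactly the perfect fifth.

perfect fifth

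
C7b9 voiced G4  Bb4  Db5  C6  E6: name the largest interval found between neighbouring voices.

major seventh

Adjacent intervals: G4→Bb4 = minor third; Bb4→Db5 = minor third; Db5→C6 = major seventh; C6→E6 = major third.
The largest is Db5 to C6, a major seventh (11 semitones).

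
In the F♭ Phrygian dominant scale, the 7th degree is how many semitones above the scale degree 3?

The scale is F♭ G𝄫 A♭ B𝄫 C♭ D𝄫 E𝄫.
A♭ up to E𝄫 is a diminished fifth — 6 semitones.

6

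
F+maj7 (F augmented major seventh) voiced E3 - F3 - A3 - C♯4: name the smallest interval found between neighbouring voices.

Adjacent intervals: E3→F3 = minor second; F3→A3 = major third; A3→C♯4 = major third.
The smallest is E3 to F3, a minor second (1 semitone).

minor second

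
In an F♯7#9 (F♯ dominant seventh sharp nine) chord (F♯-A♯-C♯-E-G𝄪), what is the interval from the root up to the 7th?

That puts F♯ below E.
7 letter names make it a seventh; at 10 semitones (a half step narrower than major) the quality is minor.

minor seventh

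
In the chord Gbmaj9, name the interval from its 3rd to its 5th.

minor third

The chord tones of Gbmaj9 (Gb major ninth) are Gb–Bb–Db–F–Ab.
So we need the interval from Bb up to Db.
Bb up to Db is 3 semitones, a half step narrower than a major third, so the interval is minor.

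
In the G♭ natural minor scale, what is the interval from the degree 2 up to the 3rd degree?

G♭ natural minor: G♭ A♭ B𝄫 C♭ D♭ E𝄫 F♭.
Degree 2 = A♭; 3rd scale degree = B𝄫.
2 letter names make it a second; at 1 semitone (a half step narrower than major) the quality is minor.

minor 2nd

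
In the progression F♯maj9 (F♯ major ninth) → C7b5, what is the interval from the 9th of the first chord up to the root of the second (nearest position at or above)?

F♯maj9 (F♯ major ninth) has G♯ as its 9th, and C7b5 has C as its root.
4 letter names make it a fourth; at 4 semitones (a half step narrower than perfect) the quality is diminished.

diminished fourth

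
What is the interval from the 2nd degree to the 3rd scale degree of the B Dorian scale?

minor 2nd

Spelling the B Dorian scale: B C# D E F# G# A.
So we need the interval from C# up to D.
2 letter names make it a second; at 1 semitone (a half step narrower than major) the quality is minor.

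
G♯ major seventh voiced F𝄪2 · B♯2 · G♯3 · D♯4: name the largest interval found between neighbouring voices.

minor sixth

Adjacent intervals: F𝄪2→B♯2 = perfect fourth; B♯2→G♯3 = minor sixth; G♯3→D♯4 = perfect fifth.
The largest is B♯2 to G♯3, a minor sixth (8 semitones).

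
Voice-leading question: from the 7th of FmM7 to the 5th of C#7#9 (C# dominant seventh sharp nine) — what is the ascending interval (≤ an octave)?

FmM7 has E as its 7th, and C#7#9 (C# dominant seventh sharp nine) has G# as its 5th.
E up to G# spans 3 letter names and 4 semitones — a major third.

major third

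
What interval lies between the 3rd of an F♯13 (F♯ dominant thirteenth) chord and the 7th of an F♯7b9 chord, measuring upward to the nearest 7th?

diminished fifth

F♯13 (F♯ dominant thirteenth) has A♯ as its 3rd, and F♯7b9 has E as its 7th.
From A♯ to E: 6 semitones over a fifth = diminished.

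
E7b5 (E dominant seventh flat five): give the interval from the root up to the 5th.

diminished fifth

Spelling the chord: E, G#, Bb, D.
So we need the interval from E up to Bb.
From E to Bb: 6 semitones over a fifth = diminished.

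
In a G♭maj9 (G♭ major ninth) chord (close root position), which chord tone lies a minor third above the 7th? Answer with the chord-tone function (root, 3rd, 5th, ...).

G♭maj9 (G♭ major ninth): G♭–B♭–D♭–F–A♭.
The 7th is F. A minor third above F is A♭.
A♭ is the chord's 9th.

9th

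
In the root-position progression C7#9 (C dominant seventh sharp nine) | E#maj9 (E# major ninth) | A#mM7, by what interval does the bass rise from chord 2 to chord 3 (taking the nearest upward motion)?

The roots are E# and A#.
Counting 4 letters and 5 half steps from E# gives a perfect fourth.

perfect 4th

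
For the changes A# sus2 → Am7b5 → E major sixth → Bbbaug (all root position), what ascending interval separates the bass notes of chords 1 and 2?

The roots are A# and A.
From A# to A: 11 semitones over an octave = diminished.

d8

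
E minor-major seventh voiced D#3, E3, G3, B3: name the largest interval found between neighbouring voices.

Adjacent intervals: D#3→E3 = minor second; E3→G3 = minor third; G3→B3 = major third.
The largest is G3 to B3, a major third (4 semitones).

major third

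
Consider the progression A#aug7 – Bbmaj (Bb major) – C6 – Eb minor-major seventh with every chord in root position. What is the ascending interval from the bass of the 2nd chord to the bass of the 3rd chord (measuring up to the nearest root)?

major second

The roots are Bb and C.
Bb up to C spans 2 letter names and 2 semitones — a major second.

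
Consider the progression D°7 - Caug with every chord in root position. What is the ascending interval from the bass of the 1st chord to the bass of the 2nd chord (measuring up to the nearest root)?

minor seventh

The roots are D and C.
From D to C: 10 semitones over a seventh = minor.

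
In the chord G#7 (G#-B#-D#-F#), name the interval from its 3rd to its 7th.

d5

The 3rd is B# and the 7th is F#.
From B# to F#: 6 semitones over a fifth = diminished.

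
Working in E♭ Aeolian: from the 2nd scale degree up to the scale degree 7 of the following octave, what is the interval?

minor thirteenth

The scale runs E♭ F G♭ A♭ B♭ C♭ D♭.
The 2nd scale degree is F and the degree 7 (up an octave) is D♭.
F up to D♭ is 20 semitones, a half step narrower than a major thirteenth, so the interval is minor.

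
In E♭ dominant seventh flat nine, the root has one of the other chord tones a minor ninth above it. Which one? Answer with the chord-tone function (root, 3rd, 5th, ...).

E♭ dominant seventh flat nine: E♭-G-B♭-D♭-F♭.
The root is E♭. A minor ninth above E♭ is F♭.
F♭ is the chord's 9th.

9th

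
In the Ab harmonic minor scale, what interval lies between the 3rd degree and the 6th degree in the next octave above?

P11

Ab harmonic minor: Ab Bb Cb Db Eb Fb G.
The 3rd degree is Cb and the scale degree 6 (up an octave) is Fb.
From Cb to Fb is 17 semitones, exactly the perfect eleventh.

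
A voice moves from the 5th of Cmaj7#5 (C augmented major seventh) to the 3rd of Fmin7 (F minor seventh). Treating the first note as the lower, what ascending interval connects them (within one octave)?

The 5th of Cmaj7#5 (C augmented major seventh) is G♯; the 3rd of Fmin7 (F minor seventh) is A♭.
From G♯ to A♭: 0 semitones over a second = diminished.

diminished 2nd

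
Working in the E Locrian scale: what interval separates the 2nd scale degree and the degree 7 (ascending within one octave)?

M6

Spelling the E Locrian scale: E F G A B♭ C D.
The 2nd scale degree is F and the 7th scale degree is D.
From F to D is 9 semitones, exactly the major sixth.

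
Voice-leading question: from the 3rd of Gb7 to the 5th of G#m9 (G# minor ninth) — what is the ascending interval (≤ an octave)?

The 3rd of Gb7 is Bb; the 5th of G#m9 (G# minor ninth) is D#.
Bb up to D# is 5 semitones, a half step wider than a major third, so the interval is augmented.

A3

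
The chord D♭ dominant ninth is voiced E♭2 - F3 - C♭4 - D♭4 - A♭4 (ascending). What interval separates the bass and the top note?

perfect 18th

The outer voices are E♭2 and A♭4.
From E♭ to A♭ is 29 semitones, exactly the perfect 18th.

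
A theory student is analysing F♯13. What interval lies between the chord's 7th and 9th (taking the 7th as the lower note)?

major third

F♯13 (F♯ dominant thirteenth): F♯, A♯, C♯, E, G♯, D♯.
That puts E below G♯.
From E to G♯ is 4 semitones, exactly the major third.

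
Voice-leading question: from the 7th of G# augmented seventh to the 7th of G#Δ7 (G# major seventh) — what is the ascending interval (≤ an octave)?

augmented unison

The 7th of G# augmented seventh is F#; the 7th of G#Δ7 (G# major seventh) is F##.
F# up to F## is 1 semitone, a half step wider than a perfect unison, so the interval is augmented.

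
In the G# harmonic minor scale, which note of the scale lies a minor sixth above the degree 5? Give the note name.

The scale is G# A# B C# D# E F##.
The degree 5 is D#; a minor sixth above that is B — scale degree 3.

B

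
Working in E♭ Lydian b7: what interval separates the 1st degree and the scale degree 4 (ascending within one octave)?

E♭ lydian dominant: E♭ F G A B♭ C D♭.
The 1st degree is E♭ and the scale degree 4 is A.
4 letter names make it a fourth; at 6 semitones (a half step wider than perfect) the quality is augmented.

augmented fourth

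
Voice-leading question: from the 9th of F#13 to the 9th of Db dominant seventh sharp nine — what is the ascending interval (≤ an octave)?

minor 6th

F#13 has G# as its 9th, and Db dominant seventh sharp nine has E as its 9th.
6 letter names make it a sixth; at 8 semitones (a half step narrower than major) the quality is minor.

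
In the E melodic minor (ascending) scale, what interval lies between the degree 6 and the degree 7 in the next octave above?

M9

The scale runs E F# G A B C# D#.
That puts C# below D#.
From C# to D# is 14 semitones, exactly the major ninth.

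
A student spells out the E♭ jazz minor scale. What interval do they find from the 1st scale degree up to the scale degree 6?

E♭ melodic minor: E♭ F G♭ A♭ B♭ C D.
That puts E♭ below C.
E♭ up to C spans 6 letter names and 9 semitones — a major sixth.

major 6th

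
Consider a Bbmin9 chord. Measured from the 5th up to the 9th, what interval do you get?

perfect 5th

Bbm9 (Bb minor ninth) is spelled Bb-Db-F-Ab-C.
That puts F below C.
From F to C is 7 semitones, exactly the perfect fifth.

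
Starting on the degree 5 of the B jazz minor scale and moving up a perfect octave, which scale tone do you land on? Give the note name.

The scale is B C# D E F# G# A#.
The degree 5 is F#; a perfect octave above that is F# — scale degree 5.

F#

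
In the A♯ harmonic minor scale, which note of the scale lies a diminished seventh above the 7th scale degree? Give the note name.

The scale is A♯ B♯ C♯ D♯ E♯ F♯ G𝄪.
The 7th scale degree is G𝄪; a diminished seventh above that is F♯ — scale degree 6.

F#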